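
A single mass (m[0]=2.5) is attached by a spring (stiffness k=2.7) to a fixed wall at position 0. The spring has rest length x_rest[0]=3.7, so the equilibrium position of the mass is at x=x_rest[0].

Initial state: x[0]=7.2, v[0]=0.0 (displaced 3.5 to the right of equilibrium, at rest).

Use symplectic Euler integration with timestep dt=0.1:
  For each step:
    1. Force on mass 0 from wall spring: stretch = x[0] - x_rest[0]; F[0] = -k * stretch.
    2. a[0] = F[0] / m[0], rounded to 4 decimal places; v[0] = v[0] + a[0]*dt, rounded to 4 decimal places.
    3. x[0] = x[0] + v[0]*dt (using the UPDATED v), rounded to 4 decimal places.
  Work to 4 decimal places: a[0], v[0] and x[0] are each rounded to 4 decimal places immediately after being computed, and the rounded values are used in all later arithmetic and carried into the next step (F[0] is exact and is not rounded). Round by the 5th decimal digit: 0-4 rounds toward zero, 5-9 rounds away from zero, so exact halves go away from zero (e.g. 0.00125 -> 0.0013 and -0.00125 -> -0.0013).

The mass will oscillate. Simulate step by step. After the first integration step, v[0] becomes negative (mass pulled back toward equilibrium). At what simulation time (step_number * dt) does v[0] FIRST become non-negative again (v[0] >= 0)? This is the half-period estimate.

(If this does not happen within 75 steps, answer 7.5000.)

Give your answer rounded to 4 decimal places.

Answer: 3.1000

Derivation:
Step 0: x=[7.2000] v=[0.0000]
Step 1: x=[7.1622] v=[-0.3780]
Step 2: x=[7.0870] v=[-0.7519]
Step 3: x=[6.9752] v=[-1.1177]
Step 4: x=[6.8281] v=[-1.4714]
Step 5: x=[6.6472] v=[-1.8092]
Step 6: x=[6.4345] v=[-2.1275]
Step 7: x=[6.1922] v=[-2.4228]
Step 8: x=[5.9230] v=[-2.6920]
Step 9: x=[5.6298] v=[-2.9321]
Step 10: x=[5.3158] v=[-3.1405]
Step 11: x=[4.9843] v=[-3.3150]
Step 12: x=[4.6389] v=[-3.4537]
Step 13: x=[4.2834] v=[-3.5551]
Step 14: x=[3.9216] v=[-3.6181]
Step 15: x=[3.5574] v=[-3.6420]
Step 16: x=[3.1947] v=[-3.6266]
Step 17: x=[2.8375] v=[-3.5720]
Step 18: x=[2.4896] v=[-3.4789]
Step 19: x=[2.1548] v=[-3.3482]
Step 20: x=[1.8367] v=[-3.1813]
Step 21: x=[1.5387] v=[-2.9801]
Step 22: x=[1.2640] v=[-2.7467]
Step 23: x=[1.0156] v=[-2.4836]
Step 24: x=[0.7962] v=[-2.1937]
Step 25: x=[0.6082] v=[-1.8801]
Step 26: x=[0.4536] v=[-1.5462]
Step 27: x=[0.3340] v=[-1.1956]
Step 28: x=[0.2508] v=[-0.8321]
Step 29: x=[0.2048] v=[-0.4596]
Step 30: x=[0.1966] v=[-0.0821]
Step 31: x=[0.2262] v=[0.2963]
First v>=0 after going negative at step 31, time=3.1000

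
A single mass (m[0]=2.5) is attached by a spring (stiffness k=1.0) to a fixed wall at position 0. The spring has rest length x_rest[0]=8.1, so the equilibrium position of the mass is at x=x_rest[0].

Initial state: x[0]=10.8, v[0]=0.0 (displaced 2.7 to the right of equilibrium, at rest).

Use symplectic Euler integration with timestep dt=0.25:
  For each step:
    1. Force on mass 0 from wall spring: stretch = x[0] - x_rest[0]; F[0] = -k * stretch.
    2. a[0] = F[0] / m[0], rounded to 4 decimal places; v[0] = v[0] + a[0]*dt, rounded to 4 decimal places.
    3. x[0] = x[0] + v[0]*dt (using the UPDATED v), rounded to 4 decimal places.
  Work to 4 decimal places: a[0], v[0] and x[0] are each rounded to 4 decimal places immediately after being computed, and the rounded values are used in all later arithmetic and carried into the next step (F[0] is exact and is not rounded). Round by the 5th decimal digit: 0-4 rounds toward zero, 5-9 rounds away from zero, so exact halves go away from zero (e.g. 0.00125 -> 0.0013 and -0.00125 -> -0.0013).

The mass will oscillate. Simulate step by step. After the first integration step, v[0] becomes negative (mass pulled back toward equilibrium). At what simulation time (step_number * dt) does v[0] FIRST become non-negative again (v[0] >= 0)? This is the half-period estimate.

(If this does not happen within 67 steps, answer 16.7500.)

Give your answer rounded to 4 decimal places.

Answer: 5.0000

Derivation:
Step 0: x=[10.8000] v=[0.0000]
Step 1: x=[10.7325] v=[-0.2700]
Step 2: x=[10.5992] v=[-0.5333]
Step 3: x=[10.4034] v=[-0.7832]
Step 4: x=[10.1500] v=[-1.0136]
Step 5: x=[9.8454] v=[-1.2186]
Step 6: x=[9.4971] v=[-1.3932]
Step 7: x=[9.1139] v=[-1.5329]
Step 8: x=[8.7053] v=[-1.6343]
Step 9: x=[8.2816] v=[-1.6948]
Step 10: x=[7.8534] v=[-1.7130]
Step 11: x=[7.4313] v=[-1.6884]
Step 12: x=[7.0259] v=[-1.6215]
Step 13: x=[6.6474] v=[-1.5141]
Step 14: x=[6.3052] v=[-1.3689]
Step 15: x=[6.0079] v=[-1.1894]
Step 16: x=[5.7629] v=[-0.9802]
Step 17: x=[5.5763] v=[-0.7465]
Step 18: x=[5.4528] v=[-0.4941]
Step 19: x=[5.3955] v=[-0.2294]
Step 20: x=[5.4058] v=[0.0411]
First v>=0 after going negative at step 20, time=5.0000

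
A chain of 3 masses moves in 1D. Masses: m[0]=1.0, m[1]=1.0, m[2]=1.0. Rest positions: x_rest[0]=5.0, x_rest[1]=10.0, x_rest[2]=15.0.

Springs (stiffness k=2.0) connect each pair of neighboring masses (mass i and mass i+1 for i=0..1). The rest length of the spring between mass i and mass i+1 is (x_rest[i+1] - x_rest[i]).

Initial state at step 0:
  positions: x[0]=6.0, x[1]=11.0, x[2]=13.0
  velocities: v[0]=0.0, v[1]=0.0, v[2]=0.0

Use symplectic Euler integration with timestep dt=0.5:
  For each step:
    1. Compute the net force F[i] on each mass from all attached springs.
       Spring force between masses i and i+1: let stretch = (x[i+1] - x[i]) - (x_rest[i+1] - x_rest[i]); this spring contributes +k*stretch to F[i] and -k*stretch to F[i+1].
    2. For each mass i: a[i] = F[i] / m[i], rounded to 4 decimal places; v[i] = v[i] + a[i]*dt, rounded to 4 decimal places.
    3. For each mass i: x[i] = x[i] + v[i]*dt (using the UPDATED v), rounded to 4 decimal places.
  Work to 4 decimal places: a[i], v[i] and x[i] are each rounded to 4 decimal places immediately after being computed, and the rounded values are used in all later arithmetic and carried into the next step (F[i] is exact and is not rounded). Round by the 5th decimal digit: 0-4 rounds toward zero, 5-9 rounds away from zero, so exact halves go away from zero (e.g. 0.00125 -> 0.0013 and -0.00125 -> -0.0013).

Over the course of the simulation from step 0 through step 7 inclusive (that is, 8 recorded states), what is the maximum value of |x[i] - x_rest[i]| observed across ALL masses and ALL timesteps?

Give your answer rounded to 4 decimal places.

Step 0: x=[6.0000 11.0000 13.0000] v=[0.0000 0.0000 0.0000]
Step 1: x=[6.0000 9.5000 14.5000] v=[0.0000 -3.0000 3.0000]
Step 2: x=[5.2500 8.7500 16.0000] v=[-1.5000 -1.5000 3.0000]
Step 3: x=[3.7500 9.8750 16.3750] v=[-3.0000 2.2500 0.7500]
Step 4: x=[2.8125 11.1875 16.0000] v=[-1.8750 2.6250 -0.7500]
Step 5: x=[3.5625 10.7188 15.7188] v=[1.5000 -0.9375 -0.5625]
Step 6: x=[5.3907 9.1719 15.4376] v=[3.6563 -3.0938 -0.5625]
Step 7: x=[6.6095 8.8673 14.5235] v=[2.4375 -0.6093 -1.8282]
Max displacement = 2.1875

Answer: 2.1875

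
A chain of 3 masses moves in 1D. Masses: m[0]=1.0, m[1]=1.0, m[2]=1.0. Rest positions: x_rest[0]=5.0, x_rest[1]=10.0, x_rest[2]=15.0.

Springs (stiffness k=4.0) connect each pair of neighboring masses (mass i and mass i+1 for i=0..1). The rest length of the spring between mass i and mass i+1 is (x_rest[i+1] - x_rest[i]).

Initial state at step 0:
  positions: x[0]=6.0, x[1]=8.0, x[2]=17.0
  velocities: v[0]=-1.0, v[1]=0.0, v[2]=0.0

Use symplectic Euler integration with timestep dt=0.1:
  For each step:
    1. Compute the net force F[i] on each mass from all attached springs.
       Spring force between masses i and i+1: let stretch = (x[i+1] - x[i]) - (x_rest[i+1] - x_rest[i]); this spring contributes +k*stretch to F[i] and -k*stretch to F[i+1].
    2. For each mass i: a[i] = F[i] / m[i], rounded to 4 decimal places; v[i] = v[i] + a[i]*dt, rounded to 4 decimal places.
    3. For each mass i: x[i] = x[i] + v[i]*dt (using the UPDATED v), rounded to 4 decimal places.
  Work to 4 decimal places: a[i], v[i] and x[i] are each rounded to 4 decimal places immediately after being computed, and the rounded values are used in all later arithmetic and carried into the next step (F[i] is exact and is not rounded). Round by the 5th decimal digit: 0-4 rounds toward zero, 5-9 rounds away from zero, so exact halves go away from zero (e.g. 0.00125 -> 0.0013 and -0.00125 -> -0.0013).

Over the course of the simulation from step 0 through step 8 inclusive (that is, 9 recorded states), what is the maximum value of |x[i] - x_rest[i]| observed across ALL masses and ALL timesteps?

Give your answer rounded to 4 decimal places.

Step 0: x=[6.0000 8.0000 17.0000] v=[-1.0000 0.0000 0.0000]
Step 1: x=[5.7800 8.2800 16.8400] v=[-2.2000 2.8000 -1.6000]
Step 2: x=[5.4600 8.8024 16.5376] v=[-3.2000 5.2240 -3.0240]
Step 3: x=[5.0737 9.5005 16.1258] v=[-3.8630 6.9811 -4.1181]
Step 4: x=[4.6645 10.2866 15.6490] v=[-4.0923 7.8605 -4.7682]
Step 5: x=[4.2802 11.0623 15.1577] v=[-3.8435 7.7566 -4.9132]
Step 6: x=[3.9671 11.7305 14.7026] v=[-3.1307 6.6819 -4.5514]
Step 7: x=[3.7646 12.2070 14.3286] v=[-2.0253 4.7654 -3.7402]
Step 8: x=[3.6998 12.4307 14.0697] v=[-0.6483 2.2371 -2.5888]
Max displacement = 2.4307

Answer: 2.4307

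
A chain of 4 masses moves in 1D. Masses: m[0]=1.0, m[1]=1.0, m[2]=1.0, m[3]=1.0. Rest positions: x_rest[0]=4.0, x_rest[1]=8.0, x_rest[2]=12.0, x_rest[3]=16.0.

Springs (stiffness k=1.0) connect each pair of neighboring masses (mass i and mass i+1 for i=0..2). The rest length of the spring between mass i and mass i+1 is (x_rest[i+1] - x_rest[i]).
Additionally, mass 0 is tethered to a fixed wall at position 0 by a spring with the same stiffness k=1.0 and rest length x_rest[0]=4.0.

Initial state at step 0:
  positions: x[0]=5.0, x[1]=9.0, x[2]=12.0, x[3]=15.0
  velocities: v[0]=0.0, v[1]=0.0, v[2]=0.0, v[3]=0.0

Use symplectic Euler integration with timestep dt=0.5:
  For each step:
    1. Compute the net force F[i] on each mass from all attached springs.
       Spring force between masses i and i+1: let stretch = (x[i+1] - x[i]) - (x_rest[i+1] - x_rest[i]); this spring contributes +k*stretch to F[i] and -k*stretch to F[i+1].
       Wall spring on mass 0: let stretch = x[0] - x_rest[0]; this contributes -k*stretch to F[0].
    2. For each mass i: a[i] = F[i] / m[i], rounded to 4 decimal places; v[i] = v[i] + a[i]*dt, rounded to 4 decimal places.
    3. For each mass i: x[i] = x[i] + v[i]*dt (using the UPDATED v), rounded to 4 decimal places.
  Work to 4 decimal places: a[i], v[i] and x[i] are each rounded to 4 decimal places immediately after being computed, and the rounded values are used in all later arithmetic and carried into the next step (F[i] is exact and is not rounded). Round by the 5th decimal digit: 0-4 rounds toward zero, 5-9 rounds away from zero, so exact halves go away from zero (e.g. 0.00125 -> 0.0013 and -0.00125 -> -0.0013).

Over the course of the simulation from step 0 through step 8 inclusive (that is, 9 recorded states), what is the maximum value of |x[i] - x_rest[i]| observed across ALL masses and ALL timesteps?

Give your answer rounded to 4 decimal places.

Answer: 1.0224

Derivation:
Step 0: x=[5.0000 9.0000 12.0000 15.0000] v=[0.0000 0.0000 0.0000 0.0000]
Step 1: x=[4.7500 8.7500 12.0000 15.2500] v=[-0.5000 -0.5000 0.0000 0.5000]
Step 2: x=[4.3125 8.3125 12.0000 15.6875] v=[-0.8750 -0.8750 0.0000 0.8750]
Step 3: x=[3.7969 7.7969 12.0000 16.2032] v=[-1.0313 -1.0313 0.0000 1.0313]
Step 4: x=[3.3320 7.3320 12.0001 16.6681] v=[-0.9298 -0.9298 0.0001 0.9297]
Step 5: x=[3.0341 7.0341 12.0002 16.9660] v=[-0.5958 -0.5958 0.0001 0.5957]
Step 6: x=[2.9777 6.9777 12.0002 17.0224] v=[-0.1129 -0.1128 -0.0001 0.1128]
Step 7: x=[3.1769 7.1770 12.0001 16.8233] v=[0.3983 0.3985 -0.0003 -0.3983]
Step 8: x=[3.5819 7.5820 12.0000 16.4184] v=[0.8099 0.8100 -0.0003 -0.8099]
Max displacement = 1.0224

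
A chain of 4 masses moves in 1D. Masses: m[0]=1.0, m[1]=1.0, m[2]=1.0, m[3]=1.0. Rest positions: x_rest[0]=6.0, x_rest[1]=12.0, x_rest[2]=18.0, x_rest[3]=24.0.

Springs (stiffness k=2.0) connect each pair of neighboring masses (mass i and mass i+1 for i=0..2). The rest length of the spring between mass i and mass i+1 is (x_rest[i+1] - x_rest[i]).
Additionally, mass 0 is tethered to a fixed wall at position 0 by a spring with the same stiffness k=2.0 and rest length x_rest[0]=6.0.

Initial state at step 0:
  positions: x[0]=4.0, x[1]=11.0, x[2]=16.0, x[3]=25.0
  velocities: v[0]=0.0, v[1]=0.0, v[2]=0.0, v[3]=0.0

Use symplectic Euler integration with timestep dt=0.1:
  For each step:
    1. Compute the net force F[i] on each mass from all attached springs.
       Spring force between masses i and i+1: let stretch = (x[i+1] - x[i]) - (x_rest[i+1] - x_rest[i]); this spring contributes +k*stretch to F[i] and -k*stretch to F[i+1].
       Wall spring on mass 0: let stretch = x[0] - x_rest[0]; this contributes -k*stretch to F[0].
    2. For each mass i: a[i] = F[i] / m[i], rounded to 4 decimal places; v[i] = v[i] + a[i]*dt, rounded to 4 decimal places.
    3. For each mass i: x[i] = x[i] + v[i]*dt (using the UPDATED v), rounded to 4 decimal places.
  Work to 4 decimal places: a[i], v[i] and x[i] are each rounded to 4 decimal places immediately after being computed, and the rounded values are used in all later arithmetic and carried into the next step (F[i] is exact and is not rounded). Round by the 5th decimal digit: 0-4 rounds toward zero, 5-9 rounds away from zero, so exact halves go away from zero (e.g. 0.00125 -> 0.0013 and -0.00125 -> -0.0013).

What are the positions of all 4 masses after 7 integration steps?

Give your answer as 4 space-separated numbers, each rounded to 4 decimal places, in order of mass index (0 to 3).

Step 0: x=[4.0000 11.0000 16.0000 25.0000] v=[0.0000 0.0000 0.0000 0.0000]
Step 1: x=[4.0600 10.9600 16.0800 24.9400] v=[0.6000 -0.4000 0.8000 -0.6000]
Step 2: x=[4.1768 10.8844 16.2348 24.8228] v=[1.1680 -0.7560 1.5480 -1.1720]
Step 3: x=[4.3442 10.7817 16.4544 24.6538] v=[1.6742 -1.0274 2.1955 -1.6896]
Step 4: x=[4.5535 10.6637 16.7245 24.4409] v=[2.0929 -1.1804 2.7008 -2.1295]
Step 5: x=[4.7939 10.5447 17.0277 24.1936] v=[2.4042 -1.1903 3.0319 -2.4728]
Step 6: x=[5.0535 10.4403 17.3446 23.9230] v=[2.5956 -1.0439 3.1685 -2.7060]
Step 7: x=[5.3197 10.3663 17.6549 23.6408] v=[2.6623 -0.7404 3.1033 -2.8217]

Answer: 5.3197 10.3663 17.6549 23.6408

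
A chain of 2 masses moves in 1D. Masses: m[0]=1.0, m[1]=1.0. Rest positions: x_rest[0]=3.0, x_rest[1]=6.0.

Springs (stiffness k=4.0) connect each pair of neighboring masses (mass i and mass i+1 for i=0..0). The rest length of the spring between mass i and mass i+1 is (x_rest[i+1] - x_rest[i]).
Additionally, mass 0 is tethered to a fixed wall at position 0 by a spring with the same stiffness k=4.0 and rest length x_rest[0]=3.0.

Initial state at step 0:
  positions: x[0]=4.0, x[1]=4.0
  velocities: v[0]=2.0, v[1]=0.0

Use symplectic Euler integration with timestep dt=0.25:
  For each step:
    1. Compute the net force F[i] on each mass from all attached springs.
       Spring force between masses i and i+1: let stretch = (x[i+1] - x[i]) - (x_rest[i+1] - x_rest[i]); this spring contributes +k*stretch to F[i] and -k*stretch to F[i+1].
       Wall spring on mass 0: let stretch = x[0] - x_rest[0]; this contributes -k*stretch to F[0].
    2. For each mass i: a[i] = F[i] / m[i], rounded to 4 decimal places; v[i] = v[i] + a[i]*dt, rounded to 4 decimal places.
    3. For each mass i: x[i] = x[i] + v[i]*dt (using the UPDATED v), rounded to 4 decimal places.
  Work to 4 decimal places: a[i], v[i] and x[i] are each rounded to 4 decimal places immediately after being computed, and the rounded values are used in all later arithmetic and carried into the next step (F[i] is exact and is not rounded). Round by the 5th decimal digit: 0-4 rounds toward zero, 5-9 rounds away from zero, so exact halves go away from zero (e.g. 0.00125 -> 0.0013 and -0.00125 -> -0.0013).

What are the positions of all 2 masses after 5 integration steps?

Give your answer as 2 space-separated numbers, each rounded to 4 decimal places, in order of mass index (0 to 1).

Step 0: x=[4.0000 4.0000] v=[2.0000 0.0000]
Step 1: x=[3.5000 4.7500] v=[-2.0000 3.0000]
Step 2: x=[2.4375 5.9375] v=[-4.2500 4.7500]
Step 3: x=[1.6406 7.0000] v=[-3.1875 4.2500]
Step 4: x=[1.7734 7.4727] v=[0.5313 1.8906]
Step 5: x=[2.8877 7.2705] v=[4.4572 -0.8087]

Answer: 2.8877 7.2705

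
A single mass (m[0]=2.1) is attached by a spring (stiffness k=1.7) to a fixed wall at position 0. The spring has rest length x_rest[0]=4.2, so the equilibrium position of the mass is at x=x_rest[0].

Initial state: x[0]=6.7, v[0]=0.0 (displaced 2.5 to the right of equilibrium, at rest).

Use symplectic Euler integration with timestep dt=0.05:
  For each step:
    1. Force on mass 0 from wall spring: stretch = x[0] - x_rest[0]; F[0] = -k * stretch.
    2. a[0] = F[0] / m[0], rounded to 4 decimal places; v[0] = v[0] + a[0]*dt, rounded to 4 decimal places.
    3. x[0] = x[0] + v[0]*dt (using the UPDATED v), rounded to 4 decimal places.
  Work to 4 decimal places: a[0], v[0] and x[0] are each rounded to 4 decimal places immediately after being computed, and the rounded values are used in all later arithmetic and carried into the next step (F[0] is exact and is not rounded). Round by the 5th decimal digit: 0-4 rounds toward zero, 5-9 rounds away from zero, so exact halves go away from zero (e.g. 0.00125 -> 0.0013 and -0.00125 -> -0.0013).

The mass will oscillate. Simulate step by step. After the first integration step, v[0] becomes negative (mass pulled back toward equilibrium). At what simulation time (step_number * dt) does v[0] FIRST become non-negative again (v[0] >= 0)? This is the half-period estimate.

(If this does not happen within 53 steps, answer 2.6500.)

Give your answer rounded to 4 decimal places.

Step 0: x=[6.7000] v=[0.0000]
Step 1: x=[6.6949] v=[-0.1012]
Step 2: x=[6.6848] v=[-0.2022]
Step 3: x=[6.6697] v=[-0.3028]
Step 4: x=[6.6496] v=[-0.4028]
Step 5: x=[6.6245] v=[-0.5020]
Step 6: x=[6.5945] v=[-0.6001]
Step 7: x=[6.5597] v=[-0.6970]
Step 8: x=[6.5201] v=[-0.7925]
Step 9: x=[6.4758] v=[-0.8864]
Step 10: x=[6.4269] v=[-0.9785]
Step 11: x=[6.3735] v=[-1.0686]
Step 12: x=[6.3157] v=[-1.1566]
Step 13: x=[6.2536] v=[-1.2422]
Step 14: x=[6.1873] v=[-1.3253]
Step 15: x=[6.1170] v=[-1.4057]
Step 16: x=[6.0428] v=[-1.4833]
Step 17: x=[5.9649] v=[-1.5579]
Step 18: x=[5.8834] v=[-1.6293]
Step 19: x=[5.7985] v=[-1.6974]
Step 20: x=[5.7104] v=[-1.7621]
Step 21: x=[5.6192] v=[-1.8232]
Step 22: x=[5.5252] v=[-1.8806]
Step 23: x=[5.4285] v=[-1.9342]
Step 24: x=[5.3293] v=[-1.9839]
Step 25: x=[5.2278] v=[-2.0296]
Step 26: x=[5.1242] v=[-2.0712]
Step 27: x=[5.0188] v=[-2.1086]
Step 28: x=[4.9117] v=[-2.1417]
Step 29: x=[4.8032] v=[-2.1705]
Step 30: x=[4.6935] v=[-2.1949]
Step 31: x=[4.5828] v=[-2.2149]
Step 32: x=[4.4713] v=[-2.2304]
Step 33: x=[4.3592] v=[-2.2414]
Step 34: x=[4.2468] v=[-2.2478]
Step 35: x=[4.1343] v=[-2.2497]
Step 36: x=[4.0220] v=[-2.2470]
Step 37: x=[3.9100] v=[-2.2398]
Step 38: x=[3.7986] v=[-2.2281]
Step 39: x=[3.6880] v=[-2.2119]
Step 40: x=[3.5784] v=[-2.1912]
Step 41: x=[3.4701] v=[-2.1660]
Step 42: x=[3.3633] v=[-2.1365]
Step 43: x=[3.2582] v=[-2.1026]
Step 44: x=[3.1550] v=[-2.0645]
Step 45: x=[3.0539] v=[-2.0222]
Step 46: x=[2.9551] v=[-1.9758]
Step 47: x=[2.8588] v=[-1.9254]
Step 48: x=[2.7652] v=[-1.8711]
Step 49: x=[2.6746] v=[-1.8130]
Step 50: x=[2.5870] v=[-1.7513]
Step 51: x=[2.5027] v=[-1.6860]
Step 52: x=[2.4218] v=[-1.6173]
Step 53: x=[2.3445] v=[-1.5453]
v[0] did not become non-negative within 53 steps; using fallback time=2.6500

Answer: 2.6500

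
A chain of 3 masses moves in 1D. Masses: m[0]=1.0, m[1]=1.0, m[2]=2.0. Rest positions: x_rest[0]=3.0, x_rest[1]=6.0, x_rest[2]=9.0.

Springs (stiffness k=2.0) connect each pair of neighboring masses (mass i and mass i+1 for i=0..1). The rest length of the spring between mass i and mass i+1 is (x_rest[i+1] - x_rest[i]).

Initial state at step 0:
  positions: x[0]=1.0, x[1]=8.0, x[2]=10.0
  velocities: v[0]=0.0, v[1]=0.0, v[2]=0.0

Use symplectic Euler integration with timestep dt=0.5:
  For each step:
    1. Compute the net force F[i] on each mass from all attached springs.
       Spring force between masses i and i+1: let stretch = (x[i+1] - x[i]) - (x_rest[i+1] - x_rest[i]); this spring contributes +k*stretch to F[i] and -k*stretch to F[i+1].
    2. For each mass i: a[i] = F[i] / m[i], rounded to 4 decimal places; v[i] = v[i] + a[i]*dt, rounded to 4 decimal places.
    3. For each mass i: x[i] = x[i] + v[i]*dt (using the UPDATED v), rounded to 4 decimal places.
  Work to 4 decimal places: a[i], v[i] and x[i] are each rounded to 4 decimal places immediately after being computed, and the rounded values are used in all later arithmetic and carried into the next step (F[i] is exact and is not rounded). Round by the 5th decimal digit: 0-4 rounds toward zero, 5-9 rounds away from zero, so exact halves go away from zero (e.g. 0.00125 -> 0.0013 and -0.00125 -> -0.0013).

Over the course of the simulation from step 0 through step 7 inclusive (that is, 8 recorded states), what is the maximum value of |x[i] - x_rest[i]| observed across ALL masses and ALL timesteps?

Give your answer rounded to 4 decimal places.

Answer: 2.8203

Derivation:
Step 0: x=[1.0000 8.0000 10.0000] v=[0.0000 0.0000 0.0000]
Step 1: x=[3.0000 5.5000 10.2500] v=[4.0000 -5.0000 0.5000]
Step 2: x=[4.7500 4.1250 10.0625] v=[3.5000 -2.7500 -0.3750]
Step 3: x=[4.6875 6.0313 9.1406] v=[-0.1250 3.8125 -1.8438]
Step 4: x=[3.7969 8.8203 8.1914] v=[-1.7812 5.5780 -1.8985]
Step 5: x=[3.9180 8.7832 8.1494] v=[0.2422 -0.0743 -0.0841]
Step 6: x=[4.9717 5.9966 9.0158] v=[2.1074 -5.5733 1.7328]
Step 7: x=[5.0379 4.2071 9.8774] v=[0.1323 -3.5790 1.7232]
Max displacement = 2.8203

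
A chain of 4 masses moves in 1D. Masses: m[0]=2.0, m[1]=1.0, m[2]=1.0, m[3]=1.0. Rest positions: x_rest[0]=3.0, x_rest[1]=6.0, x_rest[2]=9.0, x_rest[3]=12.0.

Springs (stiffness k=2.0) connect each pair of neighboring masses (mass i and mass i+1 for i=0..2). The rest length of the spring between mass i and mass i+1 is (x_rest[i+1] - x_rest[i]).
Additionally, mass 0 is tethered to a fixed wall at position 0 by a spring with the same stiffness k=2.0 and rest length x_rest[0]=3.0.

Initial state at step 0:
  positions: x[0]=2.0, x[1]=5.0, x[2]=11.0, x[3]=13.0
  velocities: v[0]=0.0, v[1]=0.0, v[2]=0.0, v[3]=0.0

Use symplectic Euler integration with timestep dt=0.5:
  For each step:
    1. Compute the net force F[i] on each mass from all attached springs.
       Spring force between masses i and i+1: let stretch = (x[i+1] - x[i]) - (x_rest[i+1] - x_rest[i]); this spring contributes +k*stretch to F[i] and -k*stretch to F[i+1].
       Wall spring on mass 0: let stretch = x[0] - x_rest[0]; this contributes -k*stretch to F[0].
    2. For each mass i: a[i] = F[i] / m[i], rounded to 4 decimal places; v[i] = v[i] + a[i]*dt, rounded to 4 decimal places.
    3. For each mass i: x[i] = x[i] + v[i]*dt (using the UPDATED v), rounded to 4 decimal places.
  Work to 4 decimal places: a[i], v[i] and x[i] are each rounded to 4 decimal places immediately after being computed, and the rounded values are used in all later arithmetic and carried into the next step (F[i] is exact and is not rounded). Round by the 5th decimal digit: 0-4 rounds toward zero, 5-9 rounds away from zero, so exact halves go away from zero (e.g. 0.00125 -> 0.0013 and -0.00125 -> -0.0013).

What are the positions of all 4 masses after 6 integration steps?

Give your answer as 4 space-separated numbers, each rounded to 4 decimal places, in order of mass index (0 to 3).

Answer: 3.4961 7.9435 7.7306 11.4649

Derivation:
Step 0: x=[2.0000 5.0000 11.0000 13.0000] v=[0.0000 0.0000 0.0000 0.0000]
Step 1: x=[2.2500 6.5000 9.0000 13.5000] v=[0.5000 3.0000 -4.0000 1.0000]
Step 2: x=[3.0000 7.1250 8.0000 13.2500] v=[1.5000 1.2500 -2.0000 -0.5000]
Step 3: x=[4.0313 6.1250 9.1875 11.8750] v=[2.0625 -2.0000 2.3750 -2.7500]
Step 4: x=[4.5782 5.6094 10.1875 10.6563] v=[1.0937 -1.0312 2.0000 -2.4375]
Step 5: x=[4.2383 6.8673 9.1329 10.7032] v=[-0.6798 2.5157 -2.1093 0.0937]
Step 6: x=[3.4961 7.9435 7.7306 11.4649] v=[-1.4845 2.1523 -2.8046 1.5234]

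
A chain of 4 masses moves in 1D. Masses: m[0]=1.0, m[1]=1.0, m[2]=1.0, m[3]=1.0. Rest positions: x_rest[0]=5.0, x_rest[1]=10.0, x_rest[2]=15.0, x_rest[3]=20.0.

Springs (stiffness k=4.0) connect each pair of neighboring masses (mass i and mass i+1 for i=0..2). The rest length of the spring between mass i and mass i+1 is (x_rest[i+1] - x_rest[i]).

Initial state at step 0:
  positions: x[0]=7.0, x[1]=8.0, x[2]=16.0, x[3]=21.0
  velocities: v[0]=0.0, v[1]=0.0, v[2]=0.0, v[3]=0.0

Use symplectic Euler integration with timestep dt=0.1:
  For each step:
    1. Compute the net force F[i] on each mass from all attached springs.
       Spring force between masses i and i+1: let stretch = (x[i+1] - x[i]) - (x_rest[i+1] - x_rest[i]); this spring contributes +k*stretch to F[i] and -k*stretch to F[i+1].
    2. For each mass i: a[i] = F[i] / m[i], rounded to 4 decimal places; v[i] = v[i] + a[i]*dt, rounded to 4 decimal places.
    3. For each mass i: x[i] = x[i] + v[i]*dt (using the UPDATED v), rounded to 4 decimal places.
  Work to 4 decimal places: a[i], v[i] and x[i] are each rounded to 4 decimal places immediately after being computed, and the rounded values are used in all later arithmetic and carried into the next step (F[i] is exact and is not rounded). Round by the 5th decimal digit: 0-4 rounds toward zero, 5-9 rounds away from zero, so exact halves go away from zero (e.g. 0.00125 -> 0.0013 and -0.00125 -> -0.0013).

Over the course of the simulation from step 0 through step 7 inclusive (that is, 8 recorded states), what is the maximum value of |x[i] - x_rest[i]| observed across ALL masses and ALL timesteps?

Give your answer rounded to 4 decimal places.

Step 0: x=[7.0000 8.0000 16.0000 21.0000] v=[0.0000 0.0000 0.0000 0.0000]
Step 1: x=[6.8400 8.2800 15.8800 21.0000] v=[-1.6000 2.8000 -1.2000 0.0000]
Step 2: x=[6.5376 8.8064 15.6608 20.9952] v=[-3.0240 5.2640 -2.1920 -0.0480]
Step 3: x=[6.1260 9.5162 15.3808 20.9770] v=[-4.1165 7.0982 -2.8000 -0.1818]
Step 4: x=[5.6500 10.3250 15.0901 20.9350] v=[-4.7604 8.0880 -2.9074 -0.4203]
Step 5: x=[5.1610 11.1374 14.8426 20.8592] v=[-4.8904 8.1240 -2.4755 -0.7583]
Step 6: x=[4.7110 11.8590 14.6875 20.7427] v=[-4.4998 7.2155 -1.5509 -1.1649]
Step 7: x=[4.3469 12.4078 14.6615 20.5840] v=[-3.6406 5.4877 -0.2602 -1.5870]
Max displacement = 2.4078

Answer: 2.4078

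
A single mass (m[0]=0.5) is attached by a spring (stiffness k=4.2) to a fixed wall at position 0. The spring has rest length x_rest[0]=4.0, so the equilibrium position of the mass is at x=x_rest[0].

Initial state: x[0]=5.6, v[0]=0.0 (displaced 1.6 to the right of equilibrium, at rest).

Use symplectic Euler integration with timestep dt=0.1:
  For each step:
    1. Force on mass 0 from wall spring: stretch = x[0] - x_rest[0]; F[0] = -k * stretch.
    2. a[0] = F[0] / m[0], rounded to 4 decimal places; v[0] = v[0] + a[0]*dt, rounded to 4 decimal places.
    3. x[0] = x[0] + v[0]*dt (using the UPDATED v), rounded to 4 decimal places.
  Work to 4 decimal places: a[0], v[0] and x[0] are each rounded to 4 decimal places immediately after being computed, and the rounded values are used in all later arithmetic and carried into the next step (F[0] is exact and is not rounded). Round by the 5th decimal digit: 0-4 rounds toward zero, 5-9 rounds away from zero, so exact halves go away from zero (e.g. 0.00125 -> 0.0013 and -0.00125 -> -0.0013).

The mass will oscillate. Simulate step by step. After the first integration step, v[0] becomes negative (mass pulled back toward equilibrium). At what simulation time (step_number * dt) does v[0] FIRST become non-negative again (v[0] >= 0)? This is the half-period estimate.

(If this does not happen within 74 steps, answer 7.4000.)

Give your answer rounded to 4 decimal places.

Step 0: x=[5.6000] v=[0.0000]
Step 1: x=[5.4656] v=[-1.3440]
Step 2: x=[5.2081] v=[-2.5751]
Step 3: x=[4.8491] v=[-3.5899]
Step 4: x=[4.4188] v=[-4.3031]
Step 5: x=[3.9533] v=[-4.6549]
Step 6: x=[3.4917] v=[-4.6157]
Step 7: x=[3.0728] v=[-4.1887]
Step 8: x=[2.7318] v=[-3.4099]
Step 9: x=[2.4973] v=[-2.3446]
Step 10: x=[2.3891] v=[-1.0823]
Step 11: x=[2.4162] v=[0.2709]
First v>=0 after going negative at step 11, time=1.1000

Answer: 1.1000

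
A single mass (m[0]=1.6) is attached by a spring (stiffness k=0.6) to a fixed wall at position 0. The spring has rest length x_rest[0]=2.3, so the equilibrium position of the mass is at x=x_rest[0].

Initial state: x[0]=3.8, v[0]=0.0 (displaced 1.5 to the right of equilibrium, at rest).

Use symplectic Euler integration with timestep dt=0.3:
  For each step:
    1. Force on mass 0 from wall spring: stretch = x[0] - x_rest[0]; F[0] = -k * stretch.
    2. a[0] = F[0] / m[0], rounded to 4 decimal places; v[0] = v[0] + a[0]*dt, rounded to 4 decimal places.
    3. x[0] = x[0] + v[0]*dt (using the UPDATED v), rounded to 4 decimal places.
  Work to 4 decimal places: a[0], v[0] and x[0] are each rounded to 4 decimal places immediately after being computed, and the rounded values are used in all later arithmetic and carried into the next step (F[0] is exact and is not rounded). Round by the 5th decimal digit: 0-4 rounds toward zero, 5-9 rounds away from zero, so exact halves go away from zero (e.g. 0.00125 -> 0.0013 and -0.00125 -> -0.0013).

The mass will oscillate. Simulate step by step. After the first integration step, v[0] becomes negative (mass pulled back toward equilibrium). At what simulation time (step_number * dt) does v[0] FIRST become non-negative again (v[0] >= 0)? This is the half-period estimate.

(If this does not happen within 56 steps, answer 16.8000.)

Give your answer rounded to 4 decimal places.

Step 0: x=[3.8000] v=[0.0000]
Step 1: x=[3.7494] v=[-0.1688]
Step 2: x=[3.6498] v=[-0.3319]
Step 3: x=[3.5047] v=[-0.4838]
Step 4: x=[3.3189] v=[-0.6193]
Step 5: x=[3.0987] v=[-0.7339]
Step 6: x=[2.8516] v=[-0.8238]
Step 7: x=[2.5858] v=[-0.8859]
Step 8: x=[2.3104] v=[-0.9181]
Step 9: x=[2.0346] v=[-0.9193]
Step 10: x=[1.7678] v=[-0.8895]
Step 11: x=[1.5189] v=[-0.8296]
Step 12: x=[1.2964] v=[-0.7417]
Step 13: x=[1.1078] v=[-0.6288]
Step 14: x=[0.9594] v=[-0.4947]
Step 15: x=[0.8562] v=[-0.3439]
Step 16: x=[0.8018] v=[-0.1815]
Step 17: x=[0.7979] v=[-0.0130]
Step 18: x=[0.8447] v=[0.1560]
First v>=0 after going negative at step 18, time=5.4000

Answer: 5.4000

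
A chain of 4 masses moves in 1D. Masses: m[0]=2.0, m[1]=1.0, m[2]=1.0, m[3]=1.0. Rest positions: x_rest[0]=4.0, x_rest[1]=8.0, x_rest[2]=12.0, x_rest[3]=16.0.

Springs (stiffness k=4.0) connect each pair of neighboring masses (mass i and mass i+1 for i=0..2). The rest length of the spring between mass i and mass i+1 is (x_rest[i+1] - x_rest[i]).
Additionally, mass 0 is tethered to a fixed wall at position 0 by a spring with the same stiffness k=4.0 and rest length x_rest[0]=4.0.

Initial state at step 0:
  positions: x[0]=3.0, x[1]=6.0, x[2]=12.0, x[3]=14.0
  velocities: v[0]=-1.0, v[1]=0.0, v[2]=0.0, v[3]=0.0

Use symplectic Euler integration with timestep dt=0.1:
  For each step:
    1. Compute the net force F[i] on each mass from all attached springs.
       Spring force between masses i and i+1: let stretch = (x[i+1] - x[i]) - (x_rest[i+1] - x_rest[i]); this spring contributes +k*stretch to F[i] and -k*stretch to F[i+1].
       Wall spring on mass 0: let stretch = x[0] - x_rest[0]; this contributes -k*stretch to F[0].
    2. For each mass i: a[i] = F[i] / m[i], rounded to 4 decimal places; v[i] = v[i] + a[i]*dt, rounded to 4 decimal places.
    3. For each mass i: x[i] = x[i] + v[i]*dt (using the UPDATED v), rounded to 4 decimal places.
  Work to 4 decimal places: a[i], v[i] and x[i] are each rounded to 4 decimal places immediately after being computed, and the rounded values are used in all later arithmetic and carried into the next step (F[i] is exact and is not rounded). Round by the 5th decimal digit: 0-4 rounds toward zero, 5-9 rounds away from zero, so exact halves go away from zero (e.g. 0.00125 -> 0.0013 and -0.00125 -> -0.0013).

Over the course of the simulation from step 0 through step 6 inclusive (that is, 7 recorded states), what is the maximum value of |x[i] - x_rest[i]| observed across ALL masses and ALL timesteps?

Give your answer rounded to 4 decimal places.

Step 0: x=[3.0000 6.0000 12.0000 14.0000] v=[-1.0000 0.0000 0.0000 0.0000]
Step 1: x=[2.9000 6.1200 11.8400 14.0800] v=[-1.0000 1.2000 -1.6000 0.8000]
Step 2: x=[2.8064 6.3400 11.5408 14.2304] v=[-0.9360 2.2000 -2.9920 1.5040]
Step 3: x=[2.7273 6.6267 11.1412 14.4332] v=[-0.7906 2.8669 -3.9965 2.0282]
Step 4: x=[2.6717 6.9380 10.6927 14.6643] v=[-0.5562 3.1129 -4.4855 2.3114]
Step 5: x=[2.6480 7.2288 10.2528 14.8966] v=[-0.2373 2.9083 -4.3987 2.3228]
Step 6: x=[2.6629 7.4574 9.8777 15.1031] v=[0.1493 2.2856 -3.7508 2.0653]
Max displacement = 2.1223

Answer: 2.1223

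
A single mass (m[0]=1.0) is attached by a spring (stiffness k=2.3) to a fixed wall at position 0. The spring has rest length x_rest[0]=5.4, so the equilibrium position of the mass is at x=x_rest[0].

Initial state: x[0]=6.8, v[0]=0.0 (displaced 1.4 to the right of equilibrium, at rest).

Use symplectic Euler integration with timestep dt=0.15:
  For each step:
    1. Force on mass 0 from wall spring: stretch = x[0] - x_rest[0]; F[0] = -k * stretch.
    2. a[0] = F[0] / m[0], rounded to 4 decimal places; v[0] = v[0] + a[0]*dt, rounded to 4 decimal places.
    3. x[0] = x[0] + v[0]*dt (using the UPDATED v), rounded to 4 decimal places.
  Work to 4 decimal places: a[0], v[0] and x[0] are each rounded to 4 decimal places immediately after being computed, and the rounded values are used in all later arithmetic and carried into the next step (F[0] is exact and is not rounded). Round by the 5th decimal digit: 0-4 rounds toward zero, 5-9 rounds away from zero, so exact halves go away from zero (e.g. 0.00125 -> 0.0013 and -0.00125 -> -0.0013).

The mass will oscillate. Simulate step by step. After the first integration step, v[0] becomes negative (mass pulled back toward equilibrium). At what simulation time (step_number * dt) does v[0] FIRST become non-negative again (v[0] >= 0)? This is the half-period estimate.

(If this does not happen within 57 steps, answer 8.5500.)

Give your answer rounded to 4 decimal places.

Step 0: x=[6.8000] v=[0.0000]
Step 1: x=[6.7276] v=[-0.4830]
Step 2: x=[6.5865] v=[-0.9410]
Step 3: x=[6.3839] v=[-1.3504]
Step 4: x=[6.1304] v=[-1.6899]
Step 5: x=[5.8391] v=[-1.9419]
Step 6: x=[5.5251] v=[-2.0934]
Step 7: x=[5.2046] v=[-2.1366]
Step 8: x=[4.8942] v=[-2.0692]
Step 9: x=[4.6100] v=[-1.8947]
Step 10: x=[4.3667] v=[-1.6222]
Step 11: x=[4.1768] v=[-1.2657]
Step 12: x=[4.0502] v=[-0.8437]
Step 13: x=[3.9935] v=[-0.3780]
Step 14: x=[4.0096] v=[0.1073]
First v>=0 after going negative at step 14, time=2.1000

Answer: 2.1000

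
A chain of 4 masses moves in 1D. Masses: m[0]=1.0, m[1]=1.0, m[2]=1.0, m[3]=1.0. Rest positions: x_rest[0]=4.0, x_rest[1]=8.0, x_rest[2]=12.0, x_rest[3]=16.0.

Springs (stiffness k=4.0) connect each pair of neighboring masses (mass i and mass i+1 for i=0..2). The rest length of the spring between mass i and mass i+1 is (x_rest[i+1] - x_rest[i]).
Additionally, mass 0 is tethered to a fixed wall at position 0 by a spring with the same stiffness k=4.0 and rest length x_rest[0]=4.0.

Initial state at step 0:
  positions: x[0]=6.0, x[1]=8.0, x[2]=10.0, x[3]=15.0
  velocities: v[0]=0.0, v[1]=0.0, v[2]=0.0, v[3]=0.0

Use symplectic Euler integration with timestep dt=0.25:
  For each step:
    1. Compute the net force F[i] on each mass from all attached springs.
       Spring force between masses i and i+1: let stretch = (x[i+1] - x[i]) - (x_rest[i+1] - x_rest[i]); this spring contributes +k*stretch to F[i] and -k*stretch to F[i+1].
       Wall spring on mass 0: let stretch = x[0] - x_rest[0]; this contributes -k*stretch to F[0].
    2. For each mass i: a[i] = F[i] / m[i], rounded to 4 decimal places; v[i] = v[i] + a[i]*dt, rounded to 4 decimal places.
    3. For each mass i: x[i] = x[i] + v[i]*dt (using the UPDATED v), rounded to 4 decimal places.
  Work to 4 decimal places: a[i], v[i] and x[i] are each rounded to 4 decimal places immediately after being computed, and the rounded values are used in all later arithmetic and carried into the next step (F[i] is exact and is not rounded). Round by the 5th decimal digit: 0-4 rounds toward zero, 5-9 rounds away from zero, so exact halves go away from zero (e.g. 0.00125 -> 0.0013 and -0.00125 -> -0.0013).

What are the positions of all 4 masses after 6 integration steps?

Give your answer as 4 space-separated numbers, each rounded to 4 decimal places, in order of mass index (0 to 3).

Step 0: x=[6.0000 8.0000 10.0000 15.0000] v=[0.0000 0.0000 0.0000 0.0000]
Step 1: x=[5.0000 8.0000 10.7500 14.7500] v=[-4.0000 0.0000 3.0000 -1.0000]
Step 2: x=[3.5000 7.9375 11.8125 14.5000] v=[-6.0000 -0.2500 4.2500 -1.0000]
Step 3: x=[2.2344 7.7344 12.5781 14.5781] v=[-5.0625 -0.8125 3.0625 0.3125]
Step 4: x=[1.7852 7.3672 12.6328 15.1562] v=[-1.7969 -1.4688 0.2188 2.3125]
Step 5: x=[2.2852 6.9209 12.0020 16.1035] v=[1.9999 -1.7852 -2.5234 3.7891]
Step 6: x=[3.3728 6.5860 11.1263 17.0254] v=[4.3504 -1.3398 -3.5030 3.6876]

Answer: 3.3728 6.5860 11.1263 17.0254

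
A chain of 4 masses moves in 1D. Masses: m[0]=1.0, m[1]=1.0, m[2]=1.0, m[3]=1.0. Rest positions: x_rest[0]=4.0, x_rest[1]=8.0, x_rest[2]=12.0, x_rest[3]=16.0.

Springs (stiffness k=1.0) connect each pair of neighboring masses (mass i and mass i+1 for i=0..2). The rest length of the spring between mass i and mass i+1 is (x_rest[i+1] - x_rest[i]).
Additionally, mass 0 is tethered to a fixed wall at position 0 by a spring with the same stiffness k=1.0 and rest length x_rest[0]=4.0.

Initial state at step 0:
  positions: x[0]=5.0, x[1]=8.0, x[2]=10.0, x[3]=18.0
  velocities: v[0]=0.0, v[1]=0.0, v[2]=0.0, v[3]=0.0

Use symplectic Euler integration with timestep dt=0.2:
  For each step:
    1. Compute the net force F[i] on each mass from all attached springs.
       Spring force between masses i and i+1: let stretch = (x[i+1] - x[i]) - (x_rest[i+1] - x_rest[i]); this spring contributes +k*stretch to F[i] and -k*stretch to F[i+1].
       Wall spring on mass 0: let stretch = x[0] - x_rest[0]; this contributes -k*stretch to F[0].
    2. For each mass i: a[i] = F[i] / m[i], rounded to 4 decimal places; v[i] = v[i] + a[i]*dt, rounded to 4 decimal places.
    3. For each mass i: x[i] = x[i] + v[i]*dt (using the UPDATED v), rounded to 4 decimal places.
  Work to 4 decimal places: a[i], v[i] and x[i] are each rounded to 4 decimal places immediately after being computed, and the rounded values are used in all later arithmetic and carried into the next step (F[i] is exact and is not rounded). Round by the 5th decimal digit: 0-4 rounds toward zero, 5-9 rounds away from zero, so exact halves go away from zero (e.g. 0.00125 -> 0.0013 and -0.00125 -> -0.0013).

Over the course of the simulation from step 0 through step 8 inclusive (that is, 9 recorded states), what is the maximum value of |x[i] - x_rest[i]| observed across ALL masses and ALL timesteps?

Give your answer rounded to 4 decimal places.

Answer: 2.2261

Derivation:
Step 0: x=[5.0000 8.0000 10.0000 18.0000] v=[0.0000 0.0000 0.0000 0.0000]
Step 1: x=[4.9200 7.9600 10.2400 17.8400] v=[-0.4000 -0.2000 1.2000 -0.8000]
Step 2: x=[4.7648 7.8896 10.6928 17.5360] v=[-0.7760 -0.3520 2.2640 -1.5200]
Step 3: x=[4.5440 7.8063 11.3072 17.1183] v=[-1.1040 -0.4163 3.0720 -2.0886]
Step 4: x=[4.2719 7.7326 12.0140 16.6281] v=[-1.3603 -0.3686 3.5340 -2.4508]
Step 5: x=[3.9674 7.6917 12.7341 16.1134] v=[-1.5225 -0.2045 3.6005 -2.5736]
Step 6: x=[3.6532 7.7035 13.3877 15.6235] v=[-1.5711 0.0591 3.2679 -2.4495]
Step 7: x=[3.3549 7.7807 13.9033 15.2042] v=[-1.4917 0.3859 2.5782 -2.0967]
Step 8: x=[3.0994 7.9258 14.2261 14.8928] v=[-1.2775 0.7253 1.6139 -1.5569]
Max displacement = 2.2261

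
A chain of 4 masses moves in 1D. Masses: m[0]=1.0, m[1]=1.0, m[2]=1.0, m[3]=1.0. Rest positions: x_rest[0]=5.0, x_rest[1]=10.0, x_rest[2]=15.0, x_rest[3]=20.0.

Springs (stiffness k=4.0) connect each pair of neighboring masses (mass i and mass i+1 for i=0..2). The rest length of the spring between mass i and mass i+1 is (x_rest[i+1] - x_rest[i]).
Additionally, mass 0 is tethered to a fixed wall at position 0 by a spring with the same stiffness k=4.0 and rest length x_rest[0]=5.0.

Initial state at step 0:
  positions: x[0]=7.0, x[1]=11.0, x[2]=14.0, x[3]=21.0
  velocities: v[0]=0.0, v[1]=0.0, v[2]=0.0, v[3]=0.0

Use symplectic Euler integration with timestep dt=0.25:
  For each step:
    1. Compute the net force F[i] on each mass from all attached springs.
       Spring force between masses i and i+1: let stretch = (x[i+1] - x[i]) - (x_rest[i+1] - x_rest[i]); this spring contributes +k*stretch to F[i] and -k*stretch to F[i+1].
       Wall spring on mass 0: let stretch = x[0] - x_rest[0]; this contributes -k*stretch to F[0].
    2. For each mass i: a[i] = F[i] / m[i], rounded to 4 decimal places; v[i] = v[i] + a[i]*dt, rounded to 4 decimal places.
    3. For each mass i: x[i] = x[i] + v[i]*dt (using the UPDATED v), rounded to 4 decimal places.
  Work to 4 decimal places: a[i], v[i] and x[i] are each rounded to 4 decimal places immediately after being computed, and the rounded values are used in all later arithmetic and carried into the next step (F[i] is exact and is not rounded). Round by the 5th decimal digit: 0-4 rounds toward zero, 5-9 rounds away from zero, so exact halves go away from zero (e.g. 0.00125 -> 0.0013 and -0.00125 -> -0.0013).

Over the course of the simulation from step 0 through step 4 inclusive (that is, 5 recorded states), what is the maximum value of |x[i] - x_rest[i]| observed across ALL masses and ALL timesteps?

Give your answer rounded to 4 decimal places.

Answer: 2.0469

Derivation:
Step 0: x=[7.0000 11.0000 14.0000 21.0000] v=[0.0000 0.0000 0.0000 0.0000]
Step 1: x=[6.2500 10.7500 15.0000 20.5000] v=[-3.0000 -1.0000 4.0000 -2.0000]
Step 2: x=[5.0625 10.4375 16.3125 19.8750] v=[-4.7500 -1.2500 5.2500 -2.5000]
Step 3: x=[3.9531 10.2500 17.0469 19.6094] v=[-4.4375 -0.7500 2.9375 -1.0625]
Step 4: x=[3.4297 10.1875 16.7227 19.9532] v=[-2.0937 -0.2500 -1.2969 1.3750]
Max displacement = 2.0469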